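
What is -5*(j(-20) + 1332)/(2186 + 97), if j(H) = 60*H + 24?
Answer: -260/761 ≈ -0.34166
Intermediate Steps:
j(H) = 24 + 60*H
-5*(j(-20) + 1332)/(2186 + 97) = -5*((24 + 60*(-20)) + 1332)/(2186 + 97) = -5*((24 - 1200) + 1332)/2283 = -5*(-1176 + 1332)/2283 = -780/2283 = -5*52/761 = -260/761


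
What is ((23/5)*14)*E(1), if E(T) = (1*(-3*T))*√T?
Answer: -966/5 ≈ -193.20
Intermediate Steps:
E(T) = -3*T^(3/2) (E(T) = (-3*T)*√T = -3*T^(3/2))
((23/5)*14)*E(1) = ((23/5)*14)*(-3*1^(3/2)) = ((23*(⅕))*14)*(-3*1) = ((23/5)*14)*(-3) = (322/5)*(-3) = -966/5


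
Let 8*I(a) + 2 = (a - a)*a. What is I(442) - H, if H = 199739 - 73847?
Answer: -503569/4 ≈ -1.2589e+5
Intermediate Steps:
I(a) = -¼ (I(a) = -¼ + ((a - a)*a)/8 = -¼ + (0*a)/8 = -¼ + (⅛)*0 = -¼ + 0 = -¼)
H = 125892
I(442) - H = -¼ - 1*125892 = -¼ - 125892 = -503569/4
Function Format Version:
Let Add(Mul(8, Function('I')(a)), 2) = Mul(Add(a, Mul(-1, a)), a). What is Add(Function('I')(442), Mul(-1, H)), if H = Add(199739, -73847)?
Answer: Rational(-503569, 4) ≈ -1.2589e+5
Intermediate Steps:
Function('I')(a) = Rational(-1, 4) (Function('I')(a) = Add(Rational(-1, 4), Mul(Rational(1, 8), Mul(Add(a, Mul(-1, a)), a))) = Add(Rational(-1, 4), Mul(Rational(1, 8), Mul(0, a))) = Add(Rational(-1, 4), Mul(Rational(1, 8), 0)) = Add(Rational(-1, 4), 0) = Rational(-1, 4))
H = 125892
Add(Function('I')(442), Mul(-1, H)) = Add(Rational(-1, 4), Mul(-1, 125892)) = Add(Rational(-1, 4), -125892) = Rational(-503569, 4)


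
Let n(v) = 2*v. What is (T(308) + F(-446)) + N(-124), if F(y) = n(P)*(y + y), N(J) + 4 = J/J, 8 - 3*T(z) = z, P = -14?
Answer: 24873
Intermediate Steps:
T(z) = 8/3 - z/3
N(J) = -3 (N(J) = -4 + J/J = -4 + 1 = -3)
F(y) = -56*y (F(y) = (2*(-14))*(y + y) = -56*y)
(T(308) + F(-446)) + N(-124) = ((8/3 - ⅓*308) - 56*(-446)) - 3 = ((8/3 - 308/3) + 24976) - 3 = (-100 + 24976) - 3 = 24876 - 3 = 24873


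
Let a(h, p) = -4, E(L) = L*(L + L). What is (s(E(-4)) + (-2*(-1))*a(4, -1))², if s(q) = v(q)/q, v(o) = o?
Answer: 49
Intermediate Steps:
E(L) = 2*L² (E(L) = L*(2*L) = 2*L²)
s(q) = 1 (s(q) = q/q = 1)
(s(E(-4)) + (-2*(-1))*a(4, -1))² = (1 - 2*(-1)*(-4))² = (1 + 2*(-4))² = (1 - 8)² = (-7)² = 49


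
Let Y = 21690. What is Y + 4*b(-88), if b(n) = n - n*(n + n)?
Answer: -40614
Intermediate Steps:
b(n) = n - 2*n**2 (b(n) = n - n*2*n = n - 2*n**2)
Y + 4*b(-88) = 21690 + 4*(-88*(1 - 2*(-88))) = 21690 + 4*(-88*(1 + 176)) = 21690 + 4*(-88*177) = 21690 + 4*(-15576) = 21690 - 62304 = -40614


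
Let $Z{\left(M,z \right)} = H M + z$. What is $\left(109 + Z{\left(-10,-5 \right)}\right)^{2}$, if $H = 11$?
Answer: $36$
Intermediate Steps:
$Z{\left(M,z \right)} = z + 11 M$ ($Z{\left(M,z \right)} = 11 M + z = z + 11 M$)
$\left(109 + Z{\left(-10,-5 \right)}\right)^{2} = \left(109 + \left(-5 + 11 \left(-10\right)\right)\right)^{2} = \left(109 - 115\right)^{2} = \left(-6\right)^{2} = 36$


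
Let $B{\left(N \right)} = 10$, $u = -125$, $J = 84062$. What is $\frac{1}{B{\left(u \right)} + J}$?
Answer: $\frac{1}{84072} \approx 1.1895 \cdot 10^{-5}$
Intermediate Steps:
$\frac{1}{B{\left(u \right)} + J} = \frac{1}{10 + 84062} = \frac{1}{84072}$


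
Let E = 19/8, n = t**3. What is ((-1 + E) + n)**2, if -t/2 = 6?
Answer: 190798969/64 ≈ 2.9812e+6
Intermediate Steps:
t = -12 (t = -2*6 = -12)
n = -1728 (n = (-12)**3 = -1728)
E = 19/8 (E = 19*(1/8) = 19/8 ≈ 2.3750)
((-1 + E) + n)**2 = ((-1 + 19/8) - 1728)**2 = (11/8 - 1728)**2 = (-13813/8)**2 = 190798969/64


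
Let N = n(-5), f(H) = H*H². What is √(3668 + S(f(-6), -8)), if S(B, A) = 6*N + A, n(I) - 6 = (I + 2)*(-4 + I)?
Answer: √3858 ≈ 62.113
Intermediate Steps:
n(I) = 6 + (-4 + I)*(2 + I) (n(I) = 6 + (I + 2)*(-4 + I) = 6 + (2 + I)*(-4 + I) = 6 + (-4 + I)*(2 + I))
f(H) = H³
N = 33 (N = -2 + (-5)² - 2*(-5) = -2 + 25 + 10 = 33)
S(B, A) = 198 + A (S(B, A) = 6*33 + A = 198 + A)
√(3668 + S(f(-6), -8)) = √(3668 + (198 - 8)) = √(3668 + 190) = √3858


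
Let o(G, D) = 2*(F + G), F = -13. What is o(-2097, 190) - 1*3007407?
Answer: -3011627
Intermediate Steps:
o(G, D) = -26 + 2*G (o(G, D) = 2*(-13 + G) = -26 + 2*G)
o(-2097, 190) - 1*3007407 = (-26 + 2*(-2097)) - 1*3007407 = (-26 - 4194) - 3007407 = -4220 - 3007407 = -3011627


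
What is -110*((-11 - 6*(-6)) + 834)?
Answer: -94490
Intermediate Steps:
-110*((-11 - 6*(-6)) + 834) = -110*((-11 + 36) + 834) = -110*(25 + 834) = -110*859 = -94490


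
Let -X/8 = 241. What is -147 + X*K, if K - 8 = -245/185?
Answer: -481655/37 ≈ -13018.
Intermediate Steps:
X = -1928 (X = -8*241 = -1928)
K = 247/37 (K = 8 - 245/185 = 8 - 245*1/185 = 8 - 49/37 = 247/37 ≈ 6.6757)
-147 + X*K = -147 - 1928*247/37 = -147 - 476216/37 = -481655/37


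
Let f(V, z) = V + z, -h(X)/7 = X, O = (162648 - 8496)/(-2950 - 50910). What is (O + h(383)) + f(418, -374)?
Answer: -35545743/13465 ≈ -2639.9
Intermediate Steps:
O = -38538/13465 (O = 154152/(-53860) = 154152*(-1/53860) = -38538/13465 ≈ -2.8621)
h(X) = -7*X
(O + h(383)) + f(418, -374) = (-38538/13465 - 7*383) + (418 - 374) = (-38538/13465 - 2681) + 44 = -36138203/13465 + 44 = -35545743/13465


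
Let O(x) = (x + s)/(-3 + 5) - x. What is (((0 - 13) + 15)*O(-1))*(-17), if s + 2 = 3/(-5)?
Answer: 136/5 ≈ 27.200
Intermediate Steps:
s = -13/5 (s = -2 + 3/(-5) = -2 + 3*(-⅕) = -2 - ⅗ = -13/5 ≈ -2.6000)
O(x) = -13/10 - x/2 (O(x) = (x - 13/5)/(-3 + 5) - x = (-13/5 + x)/2 - x = (-13/5 + x)*(½) - x = (-13/10 + x/2) - x = -13/10 - x/2)
(((0 - 13) + 15)*O(-1))*(-17) = (((0 - 13) + 15)*(-13/10 - ½*(-1)))*(-17) = ((-13 + 15)*(-13/10 + ½))*(-17) = (2*(-⅘))*(-17) = -8/5*(-17) = 136/5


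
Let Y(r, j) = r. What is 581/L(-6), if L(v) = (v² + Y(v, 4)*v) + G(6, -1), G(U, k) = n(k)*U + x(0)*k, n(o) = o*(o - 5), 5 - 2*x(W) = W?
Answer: 1162/211 ≈ 5.5071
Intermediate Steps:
x(W) = 5/2 - W/2
n(o) = o*(-5 + o)
G(U, k) = 5*k/2 + U*k*(-5 + k) (G(U, k) = (k*(-5 + k))*U + (5/2 - ½*0)*k = U*k*(-5 + k) + (5/2 + 0)*k = U*k*(-5 + k) + 5*k/2 = 5*k/2 + U*k*(-5 + k))
L(v) = 67/2 + 2*v² (L(v) = (v² + v*v) + (½)*(-1)*(5 + 2*6*(-5 - 1)) = (v² + v²) + (½)*(-1)*(5 + 2*6*(-6)) = 2*v² + (½)*(-1)*(5 - 72) = 2*v² + (½)*(-1)*(-67) = 2*v² + 67/2 = 67/2 + 2*v²)
581/L(-6) = 581/(67/2 + 2*(-6)²) = 581/(67/2 + 2*36) = 581/(67/2 + 72) = 581/(211/2) = 581*(2/211) = 1162/211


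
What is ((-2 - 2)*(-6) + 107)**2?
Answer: 17161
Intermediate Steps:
((-2 - 2)*(-6) + 107)**2 = (-4*(-6) + 107)**2 = (24 + 107)**2 = 131**2 = 17161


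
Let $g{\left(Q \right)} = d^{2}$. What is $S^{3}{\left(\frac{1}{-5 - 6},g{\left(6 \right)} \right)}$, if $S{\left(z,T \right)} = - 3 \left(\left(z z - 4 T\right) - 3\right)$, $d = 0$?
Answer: $\frac{1280824056}{1771561} \approx 722.99$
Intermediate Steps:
$g{\left(Q \right)} = 0$ ($g{\left(Q \right)} = 0^{2} = 0$)
$S{\left(z,T \right)} = 9 - 3 z^{2} + 12 T$ ($S{\left(z,T \right)} = - 3 \left(\left(z^{2} - 4 T\right) - 3\right) = - 3 \left(-3 + z^{2} - 4 T\right) = 9 - 3 z^{2} + 12 T$)
$S^{3}{\left(\frac{1}{-5 - 6},g{\left(6 \right)} \right)} = \left(9 - 3 \left(\frac{1}{-5 - 6}\right)^{2} + 12 \cdot 0\right)^{3} = \left(9 - 3 \left(\frac{1}{-11}\right)^{2} + 0\right)^{3} = \left(9 - 3 \left(- \frac{1}{11}\right)^{2} + 0\right)^{3} = \left(9 - \frac{3}{121} + 0\right)^{3} = \left(\frac{1086}{121}\right)^{3} = \frac{1280824056}{1771561}$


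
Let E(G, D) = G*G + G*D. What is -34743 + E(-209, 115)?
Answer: -15097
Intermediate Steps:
E(G, D) = G² + D*G
-34743 + E(-209, 115) = -34743 - 209*(115 - 209) = -34743 - 209*(-94) = -34743 + 19646 = -15097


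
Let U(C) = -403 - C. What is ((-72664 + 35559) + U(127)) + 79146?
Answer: 41511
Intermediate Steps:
((-72664 + 35559) + U(127)) + 79146 = ((-72664 + 35559) + (-403 - 1*127)) + 79146 = (-37105 + (-403 - 127)) + 79146 = (-37105 - 530) + 79146 = -37635 + 79146 = 41511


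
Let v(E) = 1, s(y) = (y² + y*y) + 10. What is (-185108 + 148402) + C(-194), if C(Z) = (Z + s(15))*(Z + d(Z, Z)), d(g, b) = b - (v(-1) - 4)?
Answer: -139116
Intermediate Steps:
s(y) = 10 + 2*y² (s(y) = (y² + y²) + 10 = 2*y² + 10 = 10 + 2*y²)
d(g, b) = 3 + b (d(g, b) = b - (1 - 4) = b - 1*(-3) = b + 3 = 3 + b)
C(Z) = (3 + 2*Z)*(460 + Z) (C(Z) = (Z + (10 + 2*15²))*(Z + (3 + Z)) = (Z + (10 + 2*225))*(3 + 2*Z) = (Z + (10 + 450))*(3 + 2*Z) = (Z + 460)*(3 + 2*Z) = (460 + Z)*(3 + 2*Z) = (3 + 2*Z)*(460 + Z))
(-185108 + 148402) + C(-194) = (-185108 + 148402) + (1380 + 2*(-194)² + 923*(-194)) = -36706 + (1380 + 2*37636 - 179062) = -36706 + (1380 + 75272 - 179062) = -36706 - 102410 = -139116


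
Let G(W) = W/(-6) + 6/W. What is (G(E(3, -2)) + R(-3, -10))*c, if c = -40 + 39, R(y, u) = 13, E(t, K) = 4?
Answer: -83/6 ≈ -13.833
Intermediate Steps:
c = -1
G(W) = 6/W - W/6 (G(W) = W*(-1/6) + 6/W = -W/6 + 6/W = 6/W - W/6)
(G(E(3, -2)) + R(-3, -10))*c = ((6/4 - 1/6*4) + 13)*(-1) = ((6*(1/4) - 2/3) + 13)*(-1) = ((3/2 - 2/3) + 13)*(-1) = (5/6 + 13)*(-1) = (83/6)*(-1) = -83/6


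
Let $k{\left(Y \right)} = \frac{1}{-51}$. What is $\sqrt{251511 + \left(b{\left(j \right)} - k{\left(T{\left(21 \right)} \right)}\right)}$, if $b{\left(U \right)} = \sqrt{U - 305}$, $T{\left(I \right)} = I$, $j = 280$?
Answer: $\frac{\sqrt{654180162 + 13005 i}}{51} \approx 501.51 + 0.004985 i$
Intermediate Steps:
$k{\left(Y \right)} = - \frac{1}{51}$
$b{\left(U \right)} = \sqrt{-305 + U}$
$\sqrt{251511 + \left(b{\left(j \right)} - k{\left(T{\left(21 \right)} \right)}\right)} = \sqrt{251511 + \left(\sqrt{-305 + 280} - - \frac{1}{51}\right)} = \sqrt{251511 + \left(\sqrt{-25} + \frac{1}{51}\right)} = \sqrt{251511 + \left(5 i + \frac{1}{51}\right)} = \sqrt{251511 + \left(\frac{1}{51} + 5 i\right)} = \sqrt{\frac{12827062}{51} + 5 i}$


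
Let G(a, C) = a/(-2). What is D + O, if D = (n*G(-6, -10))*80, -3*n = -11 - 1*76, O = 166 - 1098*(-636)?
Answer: 705454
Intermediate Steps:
O = 698494 (O = 166 + 698328 = 698494)
n = 29 (n = -(-11 - 1*76)/3 = -(-11 - 76)/3 = -⅓*(-87) = 29)
G(a, C) = -a/2 (G(a, C) = a*(-½) = -a/2)
D = 6960 (D = (29*(-½*(-6)))*80 = (29*3)*80 = 87*80 = 6960)
D + O = 6960 + 698494 = 705454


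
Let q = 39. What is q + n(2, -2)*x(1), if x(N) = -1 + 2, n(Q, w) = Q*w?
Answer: 35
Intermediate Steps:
x(N) = 1
q + n(2, -2)*x(1) = 39 + (2*(-2))*1 = 39 - 4*1 = 39 - 4 = 35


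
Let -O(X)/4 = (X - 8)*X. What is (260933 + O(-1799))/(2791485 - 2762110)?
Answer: -12742239/29375 ≈ -433.78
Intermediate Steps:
O(X) = -4*X*(-8 + X) (O(X) = -4*(X - 8)*X = -4*(-8 + X)*X = -4*X*(-8 + X))
(260933 + O(-1799))/(2791485 - 2762110) = (260933 + 4*(-1799)*(8 - 1*(-1799)))/(2791485 - 2762110) = (260933 + 4*(-1799)*(8 + 1799))/29375 = (260933 + 4*(-1799)*1807)*(1/29375) = (260933 - 13003172)*(1/29375) = -12742239*1/29375 = -12742239/29375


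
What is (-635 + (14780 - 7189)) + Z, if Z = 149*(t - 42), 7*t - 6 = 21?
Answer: 8909/7 ≈ 1272.7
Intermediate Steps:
t = 27/7 (t = 6/7 + (⅐)*21 = 6/7 + 3 = 27/7 ≈ 3.8571)
Z = -39783/7 (Z = 149*(27/7 - 42) = 149*(-267/7) = -39783/7 ≈ -5683.3)
(-635 + (14780 - 7189)) + Z = (-635 + (14780 - 7189)) - 39783/7 = (-635 + 7591) - 39783/7 = 6956 - 39783/7 = 8909/7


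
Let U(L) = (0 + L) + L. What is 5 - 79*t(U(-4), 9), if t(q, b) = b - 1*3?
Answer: -469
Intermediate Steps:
U(L) = 2*L (U(L) = L + L = 2*L)
t(q, b) = -3 + b (t(q, b) = b - 3 = -3 + b)
5 - 79*t(U(-4), 9) = 5 - 79*(-3 + 9) = 5 - 79*6 = 5 - 474 = -469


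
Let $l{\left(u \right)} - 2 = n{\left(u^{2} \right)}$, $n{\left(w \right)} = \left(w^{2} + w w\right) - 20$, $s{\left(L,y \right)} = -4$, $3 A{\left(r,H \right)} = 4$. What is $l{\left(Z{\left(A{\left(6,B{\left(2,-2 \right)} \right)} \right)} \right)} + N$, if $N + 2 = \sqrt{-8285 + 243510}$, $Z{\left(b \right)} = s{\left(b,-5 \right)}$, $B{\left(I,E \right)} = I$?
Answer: $977$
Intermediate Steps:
$A{\left(r,H \right)} = \frac{4}{3}$ ($A{\left(r,H \right)} = \frac{1}{3} \cdot 4 = \frac{4}{3}$)
$Z{\left(b \right)} = -4$
$n{\left(w \right)} = -20 + 2 w^{2}$ ($n{\left(w \right)} = \left(w^{2} + w^{2}\right) - 20 = 2 w^{2} - 20 = -20 + 2 w^{2}$)
$N = 483$ ($N = -2 + \sqrt{-8285 + 243510} = -2 + \sqrt{235225} = -2 + 485 = 483$)
$l{\left(u \right)} = -18 + 2 u^{4}$ ($l{\left(u \right)} = 2 + \left(-20 + 2 \left(u^{2}\right)^{2}\right) = 2 + \left(-20 + 2 u^{4}\right) = -18 + 2 u^{4}$)
$l{\left(Z{\left(A{\left(6,B{\left(2,-2 \right)} \right)} \right)} \right)} + N = \left(-18 + 2 \left(-4\right)^{4}\right) + 483 = \left(-18 + 2 \cdot 256\right) + 483 = \left(-18 + 512\right) + 483 = 494 + 483 = 977$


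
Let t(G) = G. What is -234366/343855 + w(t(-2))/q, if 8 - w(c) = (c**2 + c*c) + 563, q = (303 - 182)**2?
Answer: -3624942971/5034381055 ≈ -0.72004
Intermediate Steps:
q = 14641 (q = 121**2 = 14641)
w(c) = -555 - 2*c**2 (w(c) = 8 - ((c**2 + c*c) + 563) = 8 - ((c**2 + c**2) + 563) = 8 - (2*c**2 + 563) = 8 - (563 + 2*c**2) = 8 + (-563 - 2*c**2) = -555 - 2*c**2)
-234366/343855 + w(t(-2))/q = -234366/343855 + (-555 - 2*(-2)**2)/14641 = -234366*1/343855 + (-555 - 2*4)*(1/14641) = -234366/343855 + (-555 - 8)*(1/14641) = -234366/343855 - 563*1/14641 = -234366/343855 - 563/14641 = -3624942971/5034381055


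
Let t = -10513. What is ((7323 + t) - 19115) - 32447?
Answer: -54752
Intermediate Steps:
((7323 + t) - 19115) - 32447 = ((7323 - 10513) - 19115) - 32447 = (-3190 - 19115) - 32447 = -22305 - 32447 = -54752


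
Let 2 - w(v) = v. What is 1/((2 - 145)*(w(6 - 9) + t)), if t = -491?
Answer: 1/69498 ≈ 1.4389e-5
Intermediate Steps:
w(v) = 2 - v
1/((2 - 145)*(w(6 - 9) + t)) = 1/((2 - 145)*((2 - (6 - 9)) - 491)) = 1/(-143*((2 - 1*(-3)) - 491)) = 1/(-143*((2 + 3) - 491)) = 1/(-143*(5 - 491)) = 1/(-143*(-486)) = 1/69498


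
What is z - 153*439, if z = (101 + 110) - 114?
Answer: -67070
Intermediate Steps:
z = 97 (z = 211 - 114 = 97)
z - 153*439 = 97 - 153*439 = 97 - 67167 = -67070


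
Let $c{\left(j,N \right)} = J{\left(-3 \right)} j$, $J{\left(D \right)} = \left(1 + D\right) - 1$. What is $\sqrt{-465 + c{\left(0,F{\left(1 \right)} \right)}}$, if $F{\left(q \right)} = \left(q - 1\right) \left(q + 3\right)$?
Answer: $i \sqrt{465} \approx 21.564 i$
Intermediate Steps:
$J{\left(D \right)} = D$
$F{\left(q \right)} = \left(-1 + q\right) \left(3 + q\right)$
$c{\left(j,N \right)} = - 3 j$
$\sqrt{-465 + c{\left(0,F{\left(1 \right)} \right)}} = \sqrt{-465 - 0} = \sqrt{-465 + 0} = \sqrt{-465} = i \sqrt{465}$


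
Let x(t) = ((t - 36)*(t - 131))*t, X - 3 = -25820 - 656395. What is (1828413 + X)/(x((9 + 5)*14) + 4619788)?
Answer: 382067/2219396 ≈ 0.17215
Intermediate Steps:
X = -682212 (X = 3 + (-25820 - 656395) = 3 - 682215 = -682212)
x(t) = t*(-131 + t)*(-36 + t) (x(t) = ((-36 + t)*(-131 + t))*t = ((-131 + t)*(-36 + t))*t = t*(-131 + t)*(-36 + t))
(1828413 + X)/(x((9 + 5)*14) + 4619788) = (1828413 - 682212)/(((9 + 5)*14)*(4716 + ((9 + 5)*14)² - 167*(9 + 5)*14) + 4619788) = 1146201/((14*14)*(4716 + (14*14)² - 2338*14) + 4619788) = 1146201/(196*(4716 + 196² - 167*196) + 4619788) = 1146201/(196*(4716 + 38416 - 32732) + 4619788) = 1146201/(196*10400 + 4619788) = 1146201/(2038400 + 4619788) = 1146201/6658188 = 1146201*(1/6658188) = 382067/2219396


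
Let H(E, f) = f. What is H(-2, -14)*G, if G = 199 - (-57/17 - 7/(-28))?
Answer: -96201/34 ≈ -2829.4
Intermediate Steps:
G = 13743/68 (G = 199 - (-57*1/17 - 7*(-1/28)) = 199 - (-57/17 + ¼) = 199 - 1*(-211/68) = 199 + 211/68 = 13743/68 ≈ 202.10)
H(-2, -14)*G = -14*13743/68 = -96201/34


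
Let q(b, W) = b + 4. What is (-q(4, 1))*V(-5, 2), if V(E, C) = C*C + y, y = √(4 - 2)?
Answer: -32 - 8*√2 ≈ -43.314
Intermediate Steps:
y = √2 ≈ 1.4142
q(b, W) = 4 + b
V(E, C) = √2 + C² (V(E, C) = C*C + √2 = C² + √2 = √2 + C²)
(-q(4, 1))*V(-5, 2) = (-(4 + 4))*(√2 + 2²) = (-1*8)*(√2 + 4) = -8*(4 + √2) = -32 - 8*√2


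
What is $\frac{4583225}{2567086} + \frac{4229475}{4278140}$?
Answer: $\frac{3046510426135}{1098235330004} \approx 2.774$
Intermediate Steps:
$\frac{4583225}{2567086} + \frac{4229475}{4278140} = 4583225 \cdot \frac{1}{2567086} + 4229475 \cdot \frac{1}{4278140} = \frac{4583225}{2567086} + \frac{845895}{855628} = \frac{3046510426135}{1098235330004}$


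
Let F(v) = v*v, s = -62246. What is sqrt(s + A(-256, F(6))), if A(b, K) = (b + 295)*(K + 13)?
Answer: I*sqrt(60335) ≈ 245.63*I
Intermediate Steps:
F(v) = v**2
A(b, K) = (13 + K)*(295 + b) (A(b, K) = (295 + b)*(13 + K) = (13 + K)*(295 + b))
sqrt(s + A(-256, F(6))) = sqrt(-62246 + (3835 + 13*(-256) + 295*6**2 + 6**2*(-256))) = sqrt(-62246 + (3835 - 3328 + 295*36 + 36*(-256))) = sqrt(-62246 + (3835 - 3328 + 10620 - 9216)) = sqrt(-62246 + 1911) = sqrt(-60335) = I*sqrt(60335)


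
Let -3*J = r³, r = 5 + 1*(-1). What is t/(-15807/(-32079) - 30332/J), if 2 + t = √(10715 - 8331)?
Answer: -342176/243339361 + 684352*√149/243339361 ≈ 0.032923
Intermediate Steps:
r = 4 (r = 5 - 1 = 4)
J = -64/3 (J = -⅓*4³ = -⅓*64 = -64/3 ≈ -21.333)
t = -2 + 4*√149 (t = -2 + √(10715 - 8331) = -2 + √2384 = -2 + 4*√149 ≈ 46.826)
t/(-15807/(-32079) - 30332/J) = (-2 + 4*√149)/(-15807/(-32079) - 30332/(-64/3)) = (-2 + 4*√149)/(-15807*(-1/32079) - 30332*(-3/64)) = (-2 + 4*√149)/(5269/10693 + 22749/16) = (-2 + 4*√149)/(243339361/171088) = (-2 + 4*√149)*(171088/243339361) = -342176/243339361 + 684352*√149/243339361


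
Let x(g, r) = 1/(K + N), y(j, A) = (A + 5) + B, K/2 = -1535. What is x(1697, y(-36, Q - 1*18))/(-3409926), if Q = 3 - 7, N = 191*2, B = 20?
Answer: 1/9165881088 ≈ 1.0910e-10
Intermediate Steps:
K = -3070 (K = 2*(-1535) = -3070)
N = 382
Q = -4
y(j, A) = 25 + A (y(j, A) = (A + 5) + 20 = (5 + A) + 20 = 25 + A)
x(g, r) = -1/2688 (x(g, r) = 1/(-3070 + 382) = 1/(-2688) = -1/2688)
x(1697, y(-36, Q - 1*18))/(-3409926) = -1/2688/(-3409926) = -1/2688*(-1/3409926) = 1/9165881088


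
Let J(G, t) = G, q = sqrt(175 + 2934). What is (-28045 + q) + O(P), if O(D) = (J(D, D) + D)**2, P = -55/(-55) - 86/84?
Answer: -12367844/441 + sqrt(3109) ≈ -27989.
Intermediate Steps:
q = sqrt(3109) ≈ 55.758
P = -1/42 (P = -55*(-1/55) - 86*1/84 = 1 - 43/42 = -1/42 ≈ -0.023810)
O(D) = 4*D**2 (O(D) = (D + D)**2 = (2*D)**2 = 4*D**2)
(-28045 + q) + O(P) = (-28045 + sqrt(3109)) + 4*(-1/42)**2 = (-28045 + sqrt(3109)) + 4*(1/1764) = (-28045 + sqrt(3109)) + 1/441 = -12367844/441 + sqrt(3109)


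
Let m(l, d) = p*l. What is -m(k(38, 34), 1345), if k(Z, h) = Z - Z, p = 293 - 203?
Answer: 0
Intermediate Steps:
p = 90
k(Z, h) = 0
m(l, d) = 90*l
-m(k(38, 34), 1345) = -90*0 = -1*0 = 0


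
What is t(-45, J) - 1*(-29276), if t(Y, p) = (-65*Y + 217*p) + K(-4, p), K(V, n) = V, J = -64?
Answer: 18309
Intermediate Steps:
t(Y, p) = -4 - 65*Y + 217*p (t(Y, p) = (-65*Y + 217*p) - 4 = -4 - 65*Y + 217*p)
t(-45, J) - 1*(-29276) = (-4 - 65*(-45) + 217*(-64)) - 1*(-29276) = (-4 + 2925 - 13888) + 29276 = -10967 + 29276 = 18309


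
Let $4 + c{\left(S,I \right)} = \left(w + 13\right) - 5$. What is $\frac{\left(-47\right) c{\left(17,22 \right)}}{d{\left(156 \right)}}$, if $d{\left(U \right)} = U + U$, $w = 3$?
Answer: $- \frac{329}{312} \approx -1.0545$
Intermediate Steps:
$d{\left(U \right)} = 2 U$
$c{\left(S,I \right)} = 7$ ($c{\left(S,I \right)} = -4 + \left(\left(3 + 13\right) - 5\right) = -4 + \left(16 - 5\right) = -4 + 11 = 7$)
$\frac{\left(-47\right) c{\left(17,22 \right)}}{d{\left(156 \right)}} = \frac{\left(-47\right) 7}{2 \cdot 156} = - \frac{329}{312}$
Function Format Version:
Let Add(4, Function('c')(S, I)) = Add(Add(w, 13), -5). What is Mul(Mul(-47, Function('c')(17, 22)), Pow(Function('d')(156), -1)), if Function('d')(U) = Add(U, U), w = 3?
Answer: Rational(-329, 312) ≈ -1.0545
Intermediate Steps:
Function('d')(U) = Mul(2, U)
Function('c')(S, I) = 7 (Function('c')(S, I) = Add(-4, Add(Add(3, 13), -5)) = Add(-4, Add(16, -5)) = Add(-4, 11) = 7)
Mul(Mul(-47, Function('c')(17, 22)), Pow(Function('d')(156), -1)) = Mul(Mul(-47, 7), Pow(Mul(2, 156), -1)) = Mul(-329, Pow(312, -1)) = Mul(-329, Rational(1, 312)) = Rational(-329, 312)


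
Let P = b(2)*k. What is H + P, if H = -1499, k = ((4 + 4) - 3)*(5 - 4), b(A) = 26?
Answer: -1369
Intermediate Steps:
k = 5 (k = (8 - 3)*1 = 5*1 = 5)
P = 130 (P = 26*5 = 130)
H + P = -1499 + 130 = -1369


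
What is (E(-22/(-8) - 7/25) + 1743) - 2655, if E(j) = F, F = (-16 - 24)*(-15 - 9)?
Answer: 48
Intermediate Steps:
F = 960 (F = -40*(-24) = 960)
E(j) = 960
(E(-22/(-8) - 7/25) + 1743) - 2655 = (960 + 1743) - 2655 = 2703 - 2655 = 48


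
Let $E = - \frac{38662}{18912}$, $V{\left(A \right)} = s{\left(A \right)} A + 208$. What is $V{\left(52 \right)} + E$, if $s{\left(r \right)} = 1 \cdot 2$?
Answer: $\frac{2930941}{9456} \approx 309.96$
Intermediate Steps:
$s{\left(r \right)} = 2$
$V{\left(A \right)} = 208 + 2 A$ ($V{\left(A \right)} = 2 A + 208 = 208 + 2 A$)
$E = - \frac{19331}{9456}$ ($E = \left(-38662\right) \frac{1}{18912} = - \frac{19331}{9456} \approx -2.0443$)
$V{\left(52 \right)} + E = \left(208 + 2 \cdot 52\right) - \frac{19331}{9456} = \left(208 + 104\right) - \frac{19331}{9456} = 312 - \frac{19331}{9456} = \frac{2930941}{9456}$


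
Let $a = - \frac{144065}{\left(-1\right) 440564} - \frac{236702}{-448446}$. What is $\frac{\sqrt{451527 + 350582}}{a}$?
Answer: $\frac{1086630399492 \sqrt{6629}}{84443876459} \approx 1047.7$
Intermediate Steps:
$a = \frac{84443876459}{98784581772}$ ($a = - \frac{144065}{-440564} - - \frac{118351}{224223} = \left(-144065\right) \left(- \frac{1}{440564}\right) + \frac{118351}{224223} = \frac{144065}{440564} + \frac{118351}{224223} = \frac{84443876459}{98784581772} \approx 0.85483$)
$\frac{\sqrt{451527 + 350582}}{a} = \frac{\sqrt{451527 + 350582}}{\frac{84443876459}{98784581772}} = \sqrt{802109} \cdot \frac{98784581772}{84443876459} = 11 \sqrt{6629} \cdot \frac{98784581772}{84443876459} = \frac{1086630399492 \sqrt{6629}}{84443876459}$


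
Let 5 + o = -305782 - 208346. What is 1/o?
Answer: -1/514133 ≈ -1.9450e-6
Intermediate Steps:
o = -514133 (o = -5 + (-305782 - 208346) = -5 - 514128 = -514133)
1/o = 1/(-514133) = -1/514133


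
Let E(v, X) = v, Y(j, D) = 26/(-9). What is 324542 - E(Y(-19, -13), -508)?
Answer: 2920904/9 ≈ 3.2455e+5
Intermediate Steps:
Y(j, D) = -26/9 (Y(j, D) = 26*(-1/9) = -26/9)
324542 - E(Y(-19, -13), -508) = 324542 - 1*(-26/9) = 324542 + 26/9 = 2920904/9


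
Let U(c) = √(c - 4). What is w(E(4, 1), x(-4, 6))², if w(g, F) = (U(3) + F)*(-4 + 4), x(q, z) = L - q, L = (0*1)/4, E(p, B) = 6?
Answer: 0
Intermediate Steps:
U(c) = √(-4 + c)
L = 0 (L = 0*(¼) = 0)
x(q, z) = -q (x(q, z) = 0 - q = -q)
w(g, F) = 0 (w(g, F) = (√(-4 + 3) + F)*(-4 + 4) = (√(-1) + F)*0 = (I + F)*0 = 0)
w(E(4, 1), x(-4, 6))² = 0² = 0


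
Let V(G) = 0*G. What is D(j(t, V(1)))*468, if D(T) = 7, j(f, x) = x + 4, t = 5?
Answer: 3276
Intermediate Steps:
V(G) = 0
j(f, x) = 4 + x
D(j(t, V(1)))*468 = 7*468 = 3276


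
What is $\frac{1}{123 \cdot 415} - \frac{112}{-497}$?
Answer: $\frac{816791}{3624195} \approx 0.22537$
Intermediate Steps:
$\frac{1}{123 \cdot 415} - \frac{112}{-497} = \frac{1}{123} \cdot \frac{1}{415} - - \frac{16}{71} = \frac{1}{51045} + \frac{16}{71} = \frac{816791}{3624195}$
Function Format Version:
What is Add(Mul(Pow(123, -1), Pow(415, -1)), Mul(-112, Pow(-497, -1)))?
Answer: Rational(816791, 3624195) ≈ 0.22537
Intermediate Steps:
Add(Mul(Pow(123, -1), Pow(415, -1)), Mul(-112, Pow(-497, -1))) = Add(Mul(Rational(1, 123), Rational(1, 415)), Mul(-112, Rational(-1, 497))) = Add(Rational(1, 51045), Rational(16, 71)) = Rational(816791, 3624195)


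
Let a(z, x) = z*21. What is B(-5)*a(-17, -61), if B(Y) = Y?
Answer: 1785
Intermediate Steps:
a(z, x) = 21*z
B(-5)*a(-17, -61) = -105*(-17) = -5*(-357) = 1785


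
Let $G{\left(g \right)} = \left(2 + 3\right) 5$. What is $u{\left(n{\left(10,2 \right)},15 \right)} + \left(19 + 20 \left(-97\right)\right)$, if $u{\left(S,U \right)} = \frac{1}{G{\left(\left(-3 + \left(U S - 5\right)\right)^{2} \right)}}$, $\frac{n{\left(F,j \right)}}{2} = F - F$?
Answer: $- \frac{48024}{25} \approx -1921.0$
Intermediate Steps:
$n{\left(F,j \right)} = 0$ ($n{\left(F,j \right)} = 2 \left(F - F\right) = 2 \cdot 0 = 0$)
$G{\left(g \right)} = 25$ ($G{\left(g \right)} = 5 \cdot 5 = 25$)
$u{\left(S,U \right)} = \frac{1}{25}$
$u{\left(n{\left(10,2 \right)},15 \right)} + \left(19 + 20 \left(-97\right)\right) = \frac{1}{25} + \left(19 + 20 \left(-97\right)\right) = \frac{1}{25} + \left(19 - 1940\right) = \frac{1}{25} - 1921 = - \frac{48024}{25}$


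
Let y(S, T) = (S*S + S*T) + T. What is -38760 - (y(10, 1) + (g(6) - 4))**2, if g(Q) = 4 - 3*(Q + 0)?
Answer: -47409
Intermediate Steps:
y(S, T) = T + S**2 + S*T (y(S, T) = (S**2 + S*T) + T = T + S**2 + S*T)
g(Q) = 4 - 3*Q
-38760 - (y(10, 1) + (g(6) - 4))**2 = -38760 - ((1 + 10**2 + 10*1) + ((4 - 3*6) - 4))**2 = -38760 - ((1 + 100 + 10) + ((4 - 18) - 4))**2 = -38760 - (111 + (-14 - 4))**2 = -38760 - (111 - 18)**2 = -38760 - 1*93**2 = -38760 - 1*8649 = -38760 - 8649 = -47409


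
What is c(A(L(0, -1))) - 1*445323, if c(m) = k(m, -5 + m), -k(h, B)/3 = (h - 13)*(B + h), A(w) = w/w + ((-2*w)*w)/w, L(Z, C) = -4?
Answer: -445167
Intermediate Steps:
A(w) = 1 - 2*w (A(w) = 1 + (-2*w²)/w = 1 - 2*w)
k(h, B) = -3*(-13 + h)*(B + h) (k(h, B) = -3*(h - 13)*(B + h) = -3*(-13 + h)*(B + h))
c(m) = -195 - 3*m² + 78*m - 3*m*(-5 + m) (c(m) = -3*m² + 39*(-5 + m) + 39*m - 3*(-5 + m)*m = -3*m² + (-195 + 39*m) + 39*m - 3*m*(-5 + m) = -195 - 3*m² + 78*m - 3*m*(-5 + m))
c(A(L(0, -1))) - 1*445323 = (-195 - 6*(1 - 2*(-4))² + 93*(1 - 2*(-4))) - 1*445323 = (-195 - 6*(1 + 8)² + 93*(1 + 8)) - 445323 = (-195 - 6*9² + 93*9) - 445323 = (-195 - 6*81 + 837) - 445323 = (-195 - 486 + 837) - 445323 = 156 - 445323 = -445167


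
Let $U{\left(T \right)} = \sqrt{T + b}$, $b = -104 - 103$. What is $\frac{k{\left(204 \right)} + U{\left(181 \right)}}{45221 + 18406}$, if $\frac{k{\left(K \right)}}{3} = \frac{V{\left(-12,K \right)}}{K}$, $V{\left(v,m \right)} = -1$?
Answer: $- \frac{1}{4326636} + \frac{i \sqrt{26}}{63627} \approx -2.3113 \cdot 10^{-7} + 8.0139 \cdot 10^{-5} i$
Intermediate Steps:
$b = -207$
$U{\left(T \right)} = \sqrt{-207 + T}$ ($U{\left(T \right)} = \sqrt{T - 207} = \sqrt{-207 + T}$)
$k{\left(K \right)} = - \frac{3}{K}$ ($k{\left(K \right)} = 3 \left(- \frac{1}{K}\right) = - \frac{3}{K}$)
$\frac{k{\left(204 \right)} + U{\left(181 \right)}}{45221 + 18406} = \frac{- \frac{3}{204} + \sqrt{-207 + 181}}{45221 + 18406} = \frac{\left(-3\right) \frac{1}{204} + \sqrt{-26}}{63627} = \left(- \frac{1}{68} + i \sqrt{26}\right) \frac{1}{63627} = - \frac{1}{4326636} + \frac{i \sqrt{26}}{63627}$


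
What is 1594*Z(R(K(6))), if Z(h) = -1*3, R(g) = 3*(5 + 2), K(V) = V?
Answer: -4782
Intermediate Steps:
R(g) = 21 (R(g) = 3*7 = 21)
Z(h) = -3
1594*Z(R(K(6))) = 1594*(-3) = -4782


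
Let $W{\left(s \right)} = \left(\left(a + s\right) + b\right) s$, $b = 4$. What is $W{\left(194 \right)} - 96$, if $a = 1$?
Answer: $38510$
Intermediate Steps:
$W{\left(s \right)} = s \left(5 + s\right)$ ($W{\left(s \right)} = \left(\left(1 + s\right) + 4\right) s = \left(5 + s\right) s = s \left(5 + s\right)$)
$W{\left(194 \right)} - 96 = 194 \left(5 + 194\right) - 96 = 194 \cdot 199 - 96 = 38606 - 96 = 38510$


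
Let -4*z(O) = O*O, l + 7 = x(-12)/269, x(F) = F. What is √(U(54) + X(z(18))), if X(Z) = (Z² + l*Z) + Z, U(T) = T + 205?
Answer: √528930934/269 ≈ 85.496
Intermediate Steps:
U(T) = 205 + T
l = -1895/269 (l = -7 - 12/269 = -1895/269 ≈ -7.0446)
z(O) = -O²/4 (z(O) = -O*O/4 = -O²/4)
X(Z) = Z² - 1626*Z/269 (X(Z) = (Z² - 1895*Z/269) + Z = Z² - 1626*Z/269)
√(U(54) + X(z(18))) = √((205 + 54) + (-¼*18²)*(-1626 + 269*(-¼*18²))/269) = √(259 + (-¼*324)*(-1626 + 269*(-¼*324))/269) = √(259 + (1/269)*(-81)*(-1626 + 269*(-81))) = √(259 + (1/269)*(-81)*(-1626 - 21789)) = √(259 + (1/269)*(-81)*(-23415)) = √(259 + 1896615/269) = √(1966286/269) = √528930934/269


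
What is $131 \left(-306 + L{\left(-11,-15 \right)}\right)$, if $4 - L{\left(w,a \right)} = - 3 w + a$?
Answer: $-41920$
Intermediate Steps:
$L{\left(w,a \right)} = 4 - a + 3 w$ ($L{\left(w,a \right)} = 4 - \left(- 3 w + a\right) = 4 - \left(a - 3 w\right) = 4 - a + 3 w$)
$131 \left(-306 + L{\left(-11,-15 \right)}\right) = 131 \left(-306 + \left(4 - -15 + 3 \left(-11\right)\right)\right) = 131 \left(-306 + \left(4 + 15 - 33\right)\right) = 131 \left(-306 - 14\right) = 131 \left(-320\right) = -41920$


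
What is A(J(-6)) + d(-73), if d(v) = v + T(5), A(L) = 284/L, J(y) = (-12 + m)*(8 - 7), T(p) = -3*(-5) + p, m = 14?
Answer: 89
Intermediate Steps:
T(p) = 15 + p
J(y) = 2 (J(y) = (-12 + 14)*(8 - 7) = 2*1 = 2)
d(v) = 20 + v (d(v) = v + (15 + 5) = v + 20 = 20 + v)
A(J(-6)) + d(-73) = 284/2 + (20 - 73) = 284*(1/2) - 53 = 142 - 53 = 89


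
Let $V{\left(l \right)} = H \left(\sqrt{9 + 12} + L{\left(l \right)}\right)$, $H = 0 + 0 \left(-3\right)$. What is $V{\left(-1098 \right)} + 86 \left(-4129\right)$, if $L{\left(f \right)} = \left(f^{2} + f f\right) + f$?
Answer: $-355094$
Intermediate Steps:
$L{\left(f \right)} = f + 2 f^{2}$ ($L{\left(f \right)} = \left(f^{2} + f^{2}\right) + f = 2 f^{2} + f = f + 2 f^{2}$)
$H = 0$ ($H = 0 + 0 = 0$)
$V{\left(l \right)} = 0$ ($V{\left(l \right)} = 0 \left(\sqrt{9 + 12} + l \left(1 + 2 l\right)\right) = 0 \left(\sqrt{21} + l \left(1 + 2 l\right)\right) = 0$)
$V{\left(-1098 \right)} + 86 \left(-4129\right) = 0 + 86 \left(-4129\right) = 0 - 355094 = -355094$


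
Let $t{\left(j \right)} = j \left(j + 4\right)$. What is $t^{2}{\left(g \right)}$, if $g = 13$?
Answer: $48841$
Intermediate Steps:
$t{\left(j \right)} = j \left(4 + j\right)$
$t^{2}{\left(g \right)} = \left(13 \left(4 + 13\right)\right)^{2} = \left(13 \cdot 17\right)^{2} = 221^{2} = 48841$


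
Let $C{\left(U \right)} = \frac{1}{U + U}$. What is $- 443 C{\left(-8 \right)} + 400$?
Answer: $\frac{6843}{16} \approx 427.69$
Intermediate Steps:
$C{\left(U \right)} = \frac{1}{2 U}$
$- 443 C{\left(-8 \right)} + 400 = - 443 \frac{1}{2 \left(-8\right)} + 400 = - 443 \cdot \frac{1}{2} \left(- \frac{1}{8}\right) + 400 = \left(-443\right) \left(- \frac{1}{16}\right) + 400 = \frac{443}{16} + 400 = \frac{6843}{16}$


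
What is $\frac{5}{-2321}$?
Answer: $- \frac{5}{2321} \approx -0.0021542$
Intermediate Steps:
$\frac{5}{-2321} = 5 \left(- \frac{1}{2321}\right) = - \frac{5}{2321}$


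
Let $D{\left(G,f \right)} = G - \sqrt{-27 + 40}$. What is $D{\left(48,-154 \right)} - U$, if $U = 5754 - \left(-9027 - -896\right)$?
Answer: $-13837 - \sqrt{13} \approx -13841.0$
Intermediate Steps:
$D{\left(G,f \right)} = G - \sqrt{13}$
$U = 13885$ ($U = 5754 - \left(-9027 + 896\right) = 5754 - -8131 = 5754 + 8131 = 13885$)
$D{\left(48,-154 \right)} - U = \left(48 - \sqrt{13}\right) - 13885 = -13837 - \sqrt{13}$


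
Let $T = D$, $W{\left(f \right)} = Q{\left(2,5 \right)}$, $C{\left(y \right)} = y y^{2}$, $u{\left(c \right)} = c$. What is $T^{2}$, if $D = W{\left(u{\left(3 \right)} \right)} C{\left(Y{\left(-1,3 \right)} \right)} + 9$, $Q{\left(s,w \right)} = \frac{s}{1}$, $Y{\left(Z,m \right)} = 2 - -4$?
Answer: $194481$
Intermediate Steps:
$Y{\left(Z,m \right)} = 6$ ($Y{\left(Z,m \right)} = 2 + 4 = 6$)
$C{\left(y \right)} = y^{3}$
$Q{\left(s,w \right)} = s$ ($Q{\left(s,w \right)} = s 1 = s$)
$W{\left(f \right)} = 2$
$D = 441$ ($D = 2 \cdot 6^{3} + 9 = 2 \cdot 216 + 9 = 432 + 9 = 441$)
$T = 441$
$T^{2} = 441^{2} = 194481$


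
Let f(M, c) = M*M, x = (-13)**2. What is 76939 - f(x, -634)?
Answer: 48378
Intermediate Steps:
x = 169
f(M, c) = M**2
76939 - f(x, -634) = 76939 - 1*169**2 = 76939 - 1*28561 = 76939 - 28561 = 48378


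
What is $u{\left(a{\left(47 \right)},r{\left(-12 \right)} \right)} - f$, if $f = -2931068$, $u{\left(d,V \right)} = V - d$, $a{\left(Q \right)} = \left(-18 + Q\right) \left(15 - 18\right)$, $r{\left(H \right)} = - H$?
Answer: $2931167$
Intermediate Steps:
$a{\left(Q \right)} = 54 - 3 Q$ ($a{\left(Q \right)} = \left(-18 + Q\right) \left(-3\right) = 54 - 3 Q$)
$u{\left(a{\left(47 \right)},r{\left(-12 \right)} \right)} - f = \left(\left(-1\right) \left(-12\right) - \left(54 - 141\right)\right) - -2931068 = \left(12 - \left(54 - 141\right)\right) + 2931068 = \left(12 - -87\right) + 2931068 = \left(12 + 87\right) + 2931068 = 99 + 2931068 = 2931167$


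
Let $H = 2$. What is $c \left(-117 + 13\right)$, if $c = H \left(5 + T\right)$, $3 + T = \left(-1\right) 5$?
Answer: $624$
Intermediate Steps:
$T = -8$ ($T = -3 - 5 = -8$)
$c = -6$ ($c = 2 \left(5 - 8\right) = 2 \left(-3\right) = -6$)
$c \left(-117 + 13\right) = - 6 \left(-117 + 13\right) = \left(-6\right) \left(-104\right) = 624$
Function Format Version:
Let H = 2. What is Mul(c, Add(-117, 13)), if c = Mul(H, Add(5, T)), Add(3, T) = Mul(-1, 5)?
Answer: 624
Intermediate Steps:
T = -8 (T = Add(-3, Mul(-1, 5)) = Add(-3, -5) = -8)
c = -6 (c = Mul(2, Add(5, -8)) = Mul(2, -3) = -6)
Mul(c, Add(-117, 13)) = Mul(-6, Add(-117, 13)) = Mul(-6, -104) = 624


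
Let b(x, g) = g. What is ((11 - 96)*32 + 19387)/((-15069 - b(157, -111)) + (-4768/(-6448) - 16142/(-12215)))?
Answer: -1674402535/1502505686 ≈ -1.1144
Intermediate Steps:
((11 - 96)*32 + 19387)/((-15069 - b(157, -111)) + (-4768/(-6448) - 16142/(-12215))) = ((11 - 96)*32 + 19387)/((-15069 - 1*(-111)) + (-4768/(-6448) - 16142/(-12215))) = (-85*32 + 19387)/((-15069 + 111) + (-4768*(-1/6448) - 16142*(-1/12215))) = (-2720 + 19387)/(-14958 + (298/403 + 2306/1745)) = 16667/(-14958 + 1449328/703235) = 16667/(-10517539802/703235) = 16667*(-703235/10517539802) = -1674402535/1502505686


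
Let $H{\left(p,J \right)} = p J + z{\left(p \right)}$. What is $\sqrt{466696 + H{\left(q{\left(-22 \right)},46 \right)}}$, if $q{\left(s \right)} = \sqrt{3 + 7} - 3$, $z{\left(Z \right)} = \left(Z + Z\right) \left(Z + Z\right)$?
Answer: $\sqrt{466634 + 22 \sqrt{10}} \approx 683.16$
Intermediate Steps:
$z{\left(Z \right)} = 4 Z^{2}$ ($z{\left(Z \right)} = 2 Z 2 Z = 4 Z^{2}$)
$q{\left(s \right)} = -3 + \sqrt{10}$ ($q{\left(s \right)} = \sqrt{10} - 3 = -3 + \sqrt{10}$)
$H{\left(p,J \right)} = 4 p^{2} + J p$ ($H{\left(p,J \right)} = p J + 4 p^{2} = J p + 4 p^{2} = 4 p^{2} + J p$)
$\sqrt{466696 + H{\left(q{\left(-22 \right)},46 \right)}} = \sqrt{466696 + \left(-3 + \sqrt{10}\right) \left(46 + 4 \left(-3 + \sqrt{10}\right)\right)} = \sqrt{466696 + \left(-3 + \sqrt{10}\right) \left(46 - \left(12 - 4 \sqrt{10}\right)\right)} = \sqrt{466696 + \left(-3 + \sqrt{10}\right) \left(34 + 4 \sqrt{10}\right)}$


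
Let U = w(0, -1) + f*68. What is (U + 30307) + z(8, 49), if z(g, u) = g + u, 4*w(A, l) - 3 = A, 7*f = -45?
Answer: 837973/28 ≈ 29928.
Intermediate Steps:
f = -45/7 (f = (1/7)*(-45) = -45/7 ≈ -6.4286)
w(A, l) = 3/4 + A/4
U = -12219/28 (U = (3/4 + (1/4)*0) - 45/7*68 = (3/4 + 0) - 3060/7 = 3/4 - 3060/7 = -12219/28 ≈ -436.39)
(U + 30307) + z(8, 49) = (-12219/28 + 30307) + (8 + 49) = 836377/28 + 57 = 837973/28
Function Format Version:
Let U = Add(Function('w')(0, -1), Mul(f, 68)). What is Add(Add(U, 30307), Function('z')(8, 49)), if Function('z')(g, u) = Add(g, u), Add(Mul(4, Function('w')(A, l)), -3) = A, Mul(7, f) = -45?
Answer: Rational(837973, 28) ≈ 29928.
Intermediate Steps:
f = Rational(-45, 7) (f = Mul(Rational(1, 7), -45) = Rational(-45, 7) ≈ -6.4286)
Function('w')(A, l) = Add(Rational(3, 4), Mul(Rational(1, 4), A))
U = Rational(-12219, 28) (U = Add(Add(Rational(3, 4), Mul(Rational(1, 4), 0)), Mul(Rational(-45, 7), 68)) = Add(Add(Rational(3, 4), 0), Rational(-3060, 7)) = Add(Rational(3, 4), Rational(-3060, 7)) = Rational(-12219, 28) ≈ -436.39)
Add(Add(U, 30307), Function('z')(8, 49)) = Add(Add(Rational(-12219, 28), 30307), Add(8, 49)) = Add(Rational(836377, 28), 57) = Rational(837973, 28)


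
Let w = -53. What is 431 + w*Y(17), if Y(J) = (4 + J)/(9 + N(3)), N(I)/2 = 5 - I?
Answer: 4490/13 ≈ 345.38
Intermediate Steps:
N(I) = 10 - 2*I (N(I) = 2*(5 - I) = 10 - 2*I)
Y(J) = 4/13 + J/13 (Y(J) = (4 + J)/(9 + (10 - 2*3)) = (4 + J)/(9 + (10 - 6)) = (4 + J)/(9 + 4) = (4 + J)/13 = (4 + J)*(1/13) = 4/13 + J/13)
431 + w*Y(17) = 431 - 53*(4/13 + (1/13)*17) = 431 - 53*(4/13 + 17/13) = 431 - 53*21/13 = 431 - 1113/13 = 4490/13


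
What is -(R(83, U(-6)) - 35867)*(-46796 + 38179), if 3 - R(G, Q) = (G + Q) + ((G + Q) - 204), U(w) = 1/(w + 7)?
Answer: -308729876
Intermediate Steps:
U(w) = 1/(7 + w)
R(G, Q) = 207 - 2*G - 2*Q (R(G, Q) = 3 - ((G + Q) + ((G + Q) - 204)) = 3 - ((G + Q) + (-204 + G + Q)) = 3 - (-204 + 2*G + 2*Q) = 3 + (204 - 2*G - 2*Q) = 207 - 2*G - 2*Q)
-(R(83, U(-6)) - 35867)*(-46796 + 38179) = -((207 - 2*83 - 2/(7 - 6)) - 35867)*(-46796 + 38179) = -((207 - 166 - 2/1) - 35867)*(-8617) = -((207 - 166 - 2*1) - 35867)*(-8617) = -((207 - 166 - 2) - 35867)*(-8617) = -(39 - 35867)*(-8617) = -(-35828)*(-8617) = -1*308729876 = -308729876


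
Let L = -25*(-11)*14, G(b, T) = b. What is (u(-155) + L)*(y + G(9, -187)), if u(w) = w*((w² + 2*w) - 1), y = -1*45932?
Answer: 168620989860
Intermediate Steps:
L = 3850 (L = 275*14 = 3850)
y = -45932
u(w) = w*(-1 + w² + 2*w)
(u(-155) + L)*(y + G(9, -187)) = (-155*(-1 + (-155)² + 2*(-155)) + 3850)*(-45932 + 9) = (-155*(-1 + 24025 - 310) + 3850)*(-45923) = (-155*23714 + 3850)*(-45923) = (-3675670 + 3850)*(-45923) = -3671820*(-45923) = 168620989860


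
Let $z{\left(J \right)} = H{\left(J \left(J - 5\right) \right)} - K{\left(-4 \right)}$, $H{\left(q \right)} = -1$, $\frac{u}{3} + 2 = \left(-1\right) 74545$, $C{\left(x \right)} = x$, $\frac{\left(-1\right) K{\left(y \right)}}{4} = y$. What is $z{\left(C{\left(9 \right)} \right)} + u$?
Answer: $-223658$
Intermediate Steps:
$K{\left(y \right)} = - 4 y$
$u = -223641$ ($u = -6 + 3 \left(\left(-1\right) 74545\right) = -6 + 3 \left(-74545\right) = -6 - 223635 = -223641$)
$z{\left(J \right)} = -17$ ($z{\left(J \right)} = -1 - \left(-4\right) \left(-4\right) = -1 - 16 = -17$)
$z{\left(C{\left(9 \right)} \right)} + u = -17 - 223641 = -223658$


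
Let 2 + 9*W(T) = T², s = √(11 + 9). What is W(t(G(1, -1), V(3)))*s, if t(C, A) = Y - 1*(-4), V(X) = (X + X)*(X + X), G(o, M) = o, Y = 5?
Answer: 158*√5/9 ≈ 39.255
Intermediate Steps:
V(X) = 4*X² (V(X) = (2*X)*(2*X) = 4*X²)
s = 2*√5 (s = √20 = 2*√5 ≈ 4.4721)
t(C, A) = 9 (t(C, A) = 5 - 1*(-4) = 5 + 4 = 9)
W(T) = -2/9 + T²/9
W(t(G(1, -1), V(3)))*s = (-2/9 + (⅑)*9²)*(2*√5) = (-2/9 + (⅑)*81)*(2*√5) = (-2/9 + 9)*(2*√5) = 79*(2*√5)/9 = 158*√5/9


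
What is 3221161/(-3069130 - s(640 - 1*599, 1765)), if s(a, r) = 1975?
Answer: -3221161/3071105 ≈ -1.0489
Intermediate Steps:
3221161/(-3069130 - s(640 - 1*599, 1765)) = 3221161/(-3069130 - 1*1975) = 3221161/(-3069130 - 1975) = 3221161/(-3071105) = 3221161*(-1/3071105) = -3221161/3071105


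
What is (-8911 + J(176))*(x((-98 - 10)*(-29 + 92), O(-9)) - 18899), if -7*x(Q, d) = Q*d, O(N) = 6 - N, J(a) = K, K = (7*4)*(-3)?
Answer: 38849405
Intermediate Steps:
K = -84 (K = 28*(-3) = -84)
J(a) = -84
x(Q, d) = -Q*d/7
(-8911 + J(176))*(x((-98 - 10)*(-29 + 92), O(-9)) - 18899) = (-8911 - 84)*(-(-98 - 10)*(-29 + 92)*(6 - 1*(-9))/7 - 18899) = -8995*(-(-108*63)*(6 + 9)/7 - 18899) = -8995*(-⅐*(-6804)*15 - 18899) = -8995*(14580 - 18899) = -8995*(-4319) = 38849405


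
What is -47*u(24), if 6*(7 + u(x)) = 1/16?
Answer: 31537/96 ≈ 328.51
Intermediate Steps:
u(x) = -671/96 (u(x) = -7 + (⅙)/16 = -7 + (⅙)*(1/16) = -7 + 1/96 = -671/96)
-47*u(24) = -47*(-671/96) = 31537/96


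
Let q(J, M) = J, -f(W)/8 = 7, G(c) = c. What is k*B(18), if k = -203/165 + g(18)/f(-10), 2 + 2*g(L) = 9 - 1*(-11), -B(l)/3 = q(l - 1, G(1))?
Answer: 218501/3080 ≈ 70.942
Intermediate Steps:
f(W) = -56 (f(W) = -8*7 = -56)
B(l) = 3 - 3*l (B(l) = -3*(l - 1) = -3*(-1 + l) = 3 - 3*l)
g(L) = 9 (g(L) = -1 + (9 - 1*(-11))/2 = -1 + (9 + 11)/2 = -1 + (1/2)*20 = -1 + 10 = 9)
k = -12853/9240 (k = -203/165 + 9/(-56) = -203*1/165 + 9*(-1/56) = -203/165 - 9/56 = -12853/9240 ≈ -1.3910)
k*B(18) = -12853*(3 - 3*18)/9240 = -12853*(3 - 54)/9240 = -12853/9240*(-51) = 218501/3080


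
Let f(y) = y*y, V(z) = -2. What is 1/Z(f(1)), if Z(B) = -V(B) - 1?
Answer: 1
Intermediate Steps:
f(y) = y²
Z(B) = 1 (Z(B) = -1*(-2) - 1 = 2 - 1 = 1)
1/Z(f(1)) = 1/1 = 1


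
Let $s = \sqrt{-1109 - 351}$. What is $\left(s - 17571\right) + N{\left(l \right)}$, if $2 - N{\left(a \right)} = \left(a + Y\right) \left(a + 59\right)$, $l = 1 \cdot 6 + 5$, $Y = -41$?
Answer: $-15469 + 2 i \sqrt{365} \approx -15469.0 + 38.21 i$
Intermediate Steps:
$s = 2 i \sqrt{365}$ ($s = \sqrt{-1460} = 2 i \sqrt{365} \approx 38.21 i$)
$l = 11$ ($l = 6 + 5 = 11$)
$N{\left(a \right)} = 2 - \left(-41 + a\right) \left(59 + a\right)$ ($N{\left(a \right)} = 2 - \left(a - 41\right) \left(a + 59\right) = 2 - \left(-41 + a\right) \left(59 + a\right)$)
$\left(s - 17571\right) + N{\left(l \right)} = \left(2 i \sqrt{365} - 17571\right) - -2102 = \left(-17571 + 2 i \sqrt{365}\right) + 2102 = -15469 + 2 i \sqrt{365}$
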